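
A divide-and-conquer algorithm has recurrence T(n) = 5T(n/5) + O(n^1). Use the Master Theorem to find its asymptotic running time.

Master Theorem for T(n) = 5T(n/5) + O(n^1):

a = 5, b = 5, c = 1
log_b(a) = log_5(5) = 1.0000

Case 2: c = 1 = log_5(5) = 1.0000
T(n) = O(n^1 log n) = O(n log n)

For T(n) = 5T(n/5) + O(n^1): log_5(5) = 1.0000. This is Case 2 of the Master Theorem (c = log_b(a), equal work at all levels), giving O(n log n).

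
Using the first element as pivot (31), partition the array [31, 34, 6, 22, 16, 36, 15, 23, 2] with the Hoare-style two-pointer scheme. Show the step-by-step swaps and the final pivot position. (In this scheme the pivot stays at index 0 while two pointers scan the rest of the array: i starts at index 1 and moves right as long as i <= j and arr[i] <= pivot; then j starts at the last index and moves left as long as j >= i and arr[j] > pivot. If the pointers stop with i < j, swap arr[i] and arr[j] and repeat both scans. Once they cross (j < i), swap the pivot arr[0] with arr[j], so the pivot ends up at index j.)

Hoare-style two-pointer partition with pivot = 31:

Initial array: [31, 34, 6, 22, 16, 36, 15, 23, 2]

Pointers start at i = 1, j = 8.
i stops at index 1 (arr[1]=34 > 31), j stops at index 8 (arr[8]=2 <= 31): swap arr[1] and arr[8], array becomes [31, 2, 6, 22, 16, 36, 15, 23, 34]
i stops at index 5 (arr[5]=36 > 31), j stops at index 7 (arr[7]=23 <= 31): swap arr[5] and arr[7], array becomes [31, 2, 6, 22, 16, 23, 15, 36, 34]
i ends at 7, j ends at 6: the pointers have crossed (j < i), so scanning stops.

Swap pivot arr[0] with arr[6] to place pivot at position 6: [15, 2, 6, 22, 16, 23, 31, 36, 34]
Pivot position: 6

After partitioning with pivot 31, the array becomes [15, 2, 6, 22, 16, 23, 31, 36, 34]. The pivot is placed at index 6. All elements to the left of the pivot are <= 31, and all elements to the right are > 31.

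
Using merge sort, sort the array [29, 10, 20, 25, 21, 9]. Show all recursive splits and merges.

Merge sort trace:

Split: [29, 10, 20, 25, 21, 9] -> [29, 10, 20] and [25, 21, 9]
  Split: [29, 10, 20] -> [29] and [10, 20]
    Split: [10, 20] -> [10] and [20]
    Merge: [10] + [20] -> [10, 20]
  Merge: [29] + [10, 20] -> [10, 20, 29]
  Split: [25, 21, 9] -> [25] and [21, 9]
    Split: [21, 9] -> [21] and [9]
    Merge: [21] + [9] -> [9, 21]
  Merge: [25] + [9, 21] -> [9, 21, 25]
Merge: [10, 20, 29] + [9, 21, 25] -> [9, 10, 20, 21, 25, 29]

Final sorted array: [9, 10, 20, 21, 25, 29]

The merge sort proceeds by recursively splitting the array and merging sorted halves.
After all merges, the sorted array is [9, 10, 20, 21, 25, 29].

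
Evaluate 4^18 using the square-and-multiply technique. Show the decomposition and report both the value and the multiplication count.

Computing 4^18 by squaring (build up from 4^1; each line after the first costs one multiplication):

4^1 = 4
4^2 = (4^1)^2 = 4^2 = 16
4^4 = (4^2)^2 = 16^2 = 256
4^8 = (4^4)^2 = 256^2 = 65536
4^9 = 4 * 4^8 = 4 * 65536 = 262144
4^18 = (4^9)^2 = 262144^2 = 68719476736

Result: 68719476736
Multiplications needed: 5 (5 lines after 4^1)

4^18 = 68719476736. Using exponentiation by squaring, this requires 5 multiplications. The key idea: if the exponent is even, square the half-power; if odd, multiply by the base once.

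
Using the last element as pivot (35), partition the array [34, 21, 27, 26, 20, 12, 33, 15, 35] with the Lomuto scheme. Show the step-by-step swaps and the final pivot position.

Lomuto partition with pivot = 35:

Initial array: [34, 21, 27, 26, 20, 12, 33, 15, 35]

arr[0]=34 <= 35: swap with position 0, array becomes [34, 21, 27, 26, 20, 12, 33, 15, 35]
arr[1]=21 <= 35: swap with position 1, array becomes [34, 21, 27, 26, 20, 12, 33, 15, 35]
arr[2]=27 <= 35: swap with position 2, array becomes [34, 21, 27, 26, 20, 12, 33, 15, 35]
arr[3]=26 <= 35: swap with position 3, array becomes [34, 21, 27, 26, 20, 12, 33, 15, 35]
arr[4]=20 <= 35: swap with position 4, array becomes [34, 21, 27, 26, 20, 12, 33, 15, 35]
arr[5]=12 <= 35: swap with position 5, array becomes [34, 21, 27, 26, 20, 12, 33, 15, 35]
arr[6]=33 <= 35: swap with position 6, array becomes [34, 21, 27, 26, 20, 12, 33, 15, 35]
arr[7]=15 <= 35: swap with position 7, array becomes [34, 21, 27, 26, 20, 12, 33, 15, 35]

Place pivot at position 8: [34, 21, 27, 26, 20, 12, 33, 15, 35]
Pivot position: 8

After partitioning with pivot 35, the array becomes [34, 21, 27, 26, 20, 12, 33, 15, 35]. The pivot is placed at index 8. All elements to the left of the pivot are <= 35, and all elements to the right are > 35.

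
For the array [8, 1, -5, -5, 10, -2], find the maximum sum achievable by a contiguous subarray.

Using Kadane's algorithm on [8, 1, -5, -5, 10, -2]:

Scanning through the array:
Position 1 (value 1): max_ending_here = 9, max_so_far = 9
Position 2 (value -5): max_ending_here = 4, max_so_far = 9
Position 3 (value -5): max_ending_here = -1, max_so_far = 9
Position 4 (value 10): max_ending_here = 10, max_so_far = 10
Position 5 (value -2): max_ending_here = 8, max_so_far = 10

Maximum subarray: [10]
Maximum sum: 10

The maximum subarray is [10] with sum 10. This subarray runs from index 4 to index 4.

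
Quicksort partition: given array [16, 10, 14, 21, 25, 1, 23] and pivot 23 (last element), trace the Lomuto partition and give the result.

Lomuto partition with pivot = 23:

Initial array: [16, 10, 14, 21, 25, 1, 23]

arr[0]=16 <= 23: swap with position 0, array becomes [16, 10, 14, 21, 25, 1, 23]
arr[1]=10 <= 23: swap with position 1, array becomes [16, 10, 14, 21, 25, 1, 23]
arr[2]=14 <= 23: swap with position 2, array becomes [16, 10, 14, 21, 25, 1, 23]
arr[3]=21 <= 23: swap with position 3, array becomes [16, 10, 14, 21, 25, 1, 23]
arr[4]=25 > 23: no swap
arr[5]=1 <= 23: swap with position 4, array becomes [16, 10, 14, 21, 1, 25, 23]

Place pivot at position 5: [16, 10, 14, 21, 1, 23, 25]
Pivot position: 5

After partitioning with pivot 23, the array becomes [16, 10, 14, 21, 1, 23, 25]. The pivot is placed at index 5. All elements to the left of the pivot are <= 23, and all elements to the right are > 23.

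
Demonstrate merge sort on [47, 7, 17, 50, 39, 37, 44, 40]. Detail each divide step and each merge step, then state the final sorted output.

Merge sort trace:

Split: [47, 7, 17, 50, 39, 37, 44, 40] -> [47, 7, 17, 50] and [39, 37, 44, 40]
  Split: [47, 7, 17, 50] -> [47, 7] and [17, 50]
    Split: [47, 7] -> [47] and [7]
    Merge: [47] + [7] -> [7, 47]
    Split: [17, 50] -> [17] and [50]
    Merge: [17] + [50] -> [17, 50]
  Merge: [7, 47] + [17, 50] -> [7, 17, 47, 50]
  Split: [39, 37, 44, 40] -> [39, 37] and [44, 40]
    Split: [39, 37] -> [39] and [37]
    Merge: [39] + [37] -> [37, 39]
    Split: [44, 40] -> [44] and [40]
    Merge: [44] + [40] -> [40, 44]
  Merge: [37, 39] + [40, 44] -> [37, 39, 40, 44]
Merge: [7, 17, 47, 50] + [37, 39, 40, 44] -> [7, 17, 37, 39, 40, 44, 47, 50]

Final sorted array: [7, 17, 37, 39, 40, 44, 47, 50]

The merge sort proceeds by recursively splitting the array and merging sorted halves.
After all merges, the sorted array is [7, 17, 37, 39, 40, 44, 47, 50].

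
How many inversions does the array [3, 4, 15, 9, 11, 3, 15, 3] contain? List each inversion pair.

Finding inversions in [3, 4, 15, 9, 11, 3, 15, 3]:

(1, 5): arr[1]=4 > arr[5]=3
(1, 7): arr[1]=4 > arr[7]=3
(2, 3): arr[2]=15 > arr[3]=9
(2, 4): arr[2]=15 > arr[4]=11
(2, 5): arr[2]=15 > arr[5]=3
(2, 7): arr[2]=15 > arr[7]=3
(3, 5): arr[3]=9 > arr[5]=3
(3, 7): arr[3]=9 > arr[7]=3
(4, 5): arr[4]=11 > arr[5]=3
(4, 7): arr[4]=11 > arr[7]=3
(6, 7): arr[6]=15 > arr[7]=3

Total inversions: 11

The array has 11 inversion(s): (1,5), (1,7), (2,3), (2,4), (2,5), (2,7), (3,5), (3,7), (4,5), (4,7), (6,7). Each pair (i,j) satisfies i < j and arr[i] > arr[j].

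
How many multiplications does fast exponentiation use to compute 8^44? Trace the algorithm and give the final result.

Computing 8^44 by squaring (build up from 8^1; each line after the first costs one multiplication):

8^1 = 8
8^2 = (8^1)^2 = 8^2 = 64
8^4 = (8^2)^2 = 64^2 = 4096
8^5 = 8 * 8^4 = 8 * 4096 = 32768
8^10 = (8^5)^2 = 32768^2 = 1073741824
8^11 = 8 * 8^10 = 8 * 1073741824 = 8589934592
8^22 = (8^11)^2 = 8589934592^2 = 73786976294838206464
8^44 = (8^22)^2 = 73786976294838206464^2 = 5444517870735015415413993718908291383296

Result: 5444517870735015415413993718908291383296
Multiplications needed: 7 (7 lines after 8^1)

8^44 = 5444517870735015415413993718908291383296. Using exponentiation by squaring, this requires 7 multiplications. The key idea: if the exponent is even, square the half-power; if odd, multiply by the base once.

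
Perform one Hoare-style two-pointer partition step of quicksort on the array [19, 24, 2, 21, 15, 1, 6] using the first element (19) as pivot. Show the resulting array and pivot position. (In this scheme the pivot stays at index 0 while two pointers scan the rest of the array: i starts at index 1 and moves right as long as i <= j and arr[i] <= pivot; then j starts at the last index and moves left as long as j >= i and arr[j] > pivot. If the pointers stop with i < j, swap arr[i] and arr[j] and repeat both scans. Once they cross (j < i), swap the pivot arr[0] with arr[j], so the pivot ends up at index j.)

Hoare-style two-pointer partition with pivot = 19:

Initial array: [19, 24, 2, 21, 15, 1, 6]

Pointers start at i = 1, j = 6.
i stops at index 1 (arr[1]=24 > 19), j stops at index 6 (arr[6]=6 <= 19): swap arr[1] and arr[6], array becomes [19, 6, 2, 21, 15, 1, 24]
i stops at index 3 (arr[3]=21 > 19), j stops at index 5 (arr[5]=1 <= 19): swap arr[3] and arr[5], array becomes [19, 6, 2, 1, 15, 21, 24]
i ends at 5, j ends at 4: the pointers have crossed (j < i), so scanning stops.

Swap pivot arr[0] with arr[4] to place pivot at position 4: [15, 6, 2, 1, 19, 21, 24]
Pivot position: 4

After partitioning with pivot 19, the array becomes [15, 6, 2, 1, 19, 21, 24]. The pivot is placed at index 4. All elements to the left of the pivot are <= 19, and all elements to the right are > 19.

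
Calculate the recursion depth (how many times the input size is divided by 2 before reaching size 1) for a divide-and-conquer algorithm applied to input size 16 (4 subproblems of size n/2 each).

For divide and conquer with division factor 2:

Problem sizes at each level:
Level 0: 16
Level 1: 8
Level 2: 4
Level 3: 2
Level 4: 1

The root is level 0 and the size-1 base case is level 4 (the tree spans levels 0 through 4, i.e. 5 levels counting the root), so the depth is the number of divisions: log_2(16) = 4

The recursion tree depth is log_2(16) = 4. At each level, the problem size is divided by 2, so it takes 4 divisions to reduce to a base case of size 1. The algorithm makes 4 recursive calls at each level.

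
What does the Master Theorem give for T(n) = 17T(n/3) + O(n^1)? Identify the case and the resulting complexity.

Master Theorem for T(n) = 17T(n/3) + O(n^1):

a = 17, b = 3, c = 1
log_b(a) = log_3(17) = 2.5789

Case 1: c = 1 < log_3(17) = 2.5789
T(n) = O(n^(log_3 17))

For T(n) = 17T(n/3) + O(n^1): log_3(17) = 2.5789. This is Case 1 of the Master Theorem (c < log_b(a), work dominated by leaves), giving O(n^(log_3 17)).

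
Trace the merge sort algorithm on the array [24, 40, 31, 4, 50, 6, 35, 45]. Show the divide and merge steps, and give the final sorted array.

Merge sort trace:

Split: [24, 40, 31, 4, 50, 6, 35, 45] -> [24, 40, 31, 4] and [50, 6, 35, 45]
  Split: [24, 40, 31, 4] -> [24, 40] and [31, 4]
    Split: [24, 40] -> [24] and [40]
    Merge: [24] + [40] -> [24, 40]
    Split: [31, 4] -> [31] and [4]
    Merge: [31] + [4] -> [4, 31]
  Merge: [24, 40] + [4, 31] -> [4, 24, 31, 40]
  Split: [50, 6, 35, 45] -> [50, 6] and [35, 45]
    Split: [50, 6] -> [50] and [6]
    Merge: [50] + [6] -> [6, 50]
    Split: [35, 45] -> [35] and [45]
    Merge: [35] + [45] -> [35, 45]
  Merge: [6, 50] + [35, 45] -> [6, 35, 45, 50]
Merge: [4, 24, 31, 40] + [6, 35, 45, 50] -> [4, 6, 24, 31, 35, 40, 45, 50]

Final sorted array: [4, 6, 24, 31, 35, 40, 45, 50]

The merge sort proceeds by recursively splitting the array and merging sorted halves.
After all merges, the sorted array is [4, 6, 24, 31, 35, 40, 45, 50].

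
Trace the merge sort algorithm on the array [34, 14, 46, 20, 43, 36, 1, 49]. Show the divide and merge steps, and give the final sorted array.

Merge sort trace:

Split: [34, 14, 46, 20, 43, 36, 1, 49] -> [34, 14, 46, 20] and [43, 36, 1, 49]
  Split: [34, 14, 46, 20] -> [34, 14] and [46, 20]
    Split: [34, 14] -> [34] and [14]
    Merge: [34] + [14] -> [14, 34]
    Split: [46, 20] -> [46] and [20]
    Merge: [46] + [20] -> [20, 46]
  Merge: [14, 34] + [20, 46] -> [14, 20, 34, 46]
  Split: [43, 36, 1, 49] -> [43, 36] and [1, 49]
    Split: [43, 36] -> [43] and [36]
    Merge: [43] + [36] -> [36, 43]
    Split: [1, 49] -> [1] and [49]
    Merge: [1] + [49] -> [1, 49]
  Merge: [36, 43] + [1, 49] -> [1, 36, 43, 49]
Merge: [14, 20, 34, 46] + [1, 36, 43, 49] -> [1, 14, 20, 34, 36, 43, 46, 49]

Final sorted array: [1, 14, 20, 34, 36, 43, 46, 49]

The merge sort proceeds by recursively splitting the array and merging sorted halves.
After all merges, the sorted array is [1, 14, 20, 34, 36, 43, 46, 49].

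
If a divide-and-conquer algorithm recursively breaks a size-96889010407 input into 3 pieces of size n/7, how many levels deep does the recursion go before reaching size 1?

For divide and conquer with division factor 7:

Problem sizes at each level:
Level 0: 96889010407
Level 1: 13841287201
Level 2: 1977326743
Level 3: 282475249
Level 4: 40353607
Level 5: 5764801
Level 6: 823543
Level 7: 117649
Level 8: 16807
Level 9: 2401
Level 10: 343
Level 11: 49
Level 12: 7
Level 13: 1

The root is level 0 and the size-1 base case is level 13 (the tree spans levels 0 through 13, i.e. 14 levels counting the root), so the depth is the number of divisions: log_7(96889010407) = 13

The recursion tree depth is log_7(96889010407) = 13. At each level, the problem size is divided by 7, so it takes 13 divisions to reduce to a base case of size 1. The algorithm makes 3 recursive calls at each level.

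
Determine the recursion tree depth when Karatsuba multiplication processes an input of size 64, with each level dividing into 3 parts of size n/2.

For divide and conquer with division factor 2:

Problem sizes at each level:
Level 0: 64
Level 1: 32
Level 2: 16
Level 3: 8
Level 4: 4
Level 5: 2
Level 6: 1

The root is level 0 and the size-1 base case is level 6 (the tree spans levels 0 through 6, i.e. 7 levels counting the root), so the depth is the number of divisions: log_2(64) = 6

The recursion tree depth is log_2(64) = 6. At each level, the problem size is divided by 2, so it takes 6 divisions to reduce to a base case of size 1. The algorithm makes 3 recursive calls at each level.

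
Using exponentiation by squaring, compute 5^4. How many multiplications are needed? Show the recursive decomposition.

Computing 5^4 by squaring (build up from 5^1; each line after the first costs one multiplication):

5^1 = 5
5^2 = (5^1)^2 = 5^2 = 25
5^4 = (5^2)^2 = 25^2 = 625

Result: 625
Multiplications needed: 2 (2 lines after 5^1)

5^4 = 625. Using exponentiation by squaring, this requires 2 multiplications. The key idea: if the exponent is even, square the half-power; if odd, multiply by the base once.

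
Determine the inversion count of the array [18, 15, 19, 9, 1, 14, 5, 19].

Finding inversions in [18, 15, 19, 9, 1, 14, 5, 19]:

(0, 1): arr[0]=18 > arr[1]=15
(0, 3): arr[0]=18 > arr[3]=9
(0, 4): arr[0]=18 > arr[4]=1
(0, 5): arr[0]=18 > arr[5]=14
(0, 6): arr[0]=18 > arr[6]=5
(1, 3): arr[1]=15 > arr[3]=9
(1, 4): arr[1]=15 > arr[4]=1
(1, 5): arr[1]=15 > arr[5]=14
(1, 6): arr[1]=15 > arr[6]=5
(2, 3): arr[2]=19 > arr[3]=9
(2, 4): arr[2]=19 > arr[4]=1
(2, 5): arr[2]=19 > arr[5]=14
(2, 6): arr[2]=19 > arr[6]=5
(3, 4): arr[3]=9 > arr[4]=1
(3, 6): arr[3]=9 > arr[6]=5
(5, 6): arr[5]=14 > arr[6]=5

Total inversions: 16

The array has 16 inversion(s): (0,1), (0,3), (0,4), (0,5), (0,6), (1,3), (1,4), (1,5), (1,6), (2,3), (2,4), (2,5), (2,6), (3,4), (3,6), (5,6). Each pair (i,j) satisfies i < j and arr[i] > arr[j].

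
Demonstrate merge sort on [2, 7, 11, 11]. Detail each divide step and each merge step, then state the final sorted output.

Merge sort trace:

Split: [2, 7, 11, 11] -> [2, 7] and [11, 11]
  Split: [2, 7] -> [2] and [7]
  Merge: [2] + [7] -> [2, 7]
  Split: [11, 11] -> [11] and [11]
  Merge: [11] + [11] -> [11, 11]
Merge: [2, 7] + [11, 11] -> [2, 7, 11, 11]

Final sorted array: [2, 7, 11, 11]

The merge sort proceeds by recursively splitting the array and merging sorted halves.
After all merges, the sorted array is [2, 7, 11, 11].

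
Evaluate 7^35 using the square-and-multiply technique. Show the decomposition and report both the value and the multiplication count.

Computing 7^35 by squaring (build up from 7^1; each line after the first costs one multiplication):

7^1 = 7
7^2 = (7^1)^2 = 7^2 = 49
7^4 = (7^2)^2 = 49^2 = 2401
7^8 = (7^4)^2 = 2401^2 = 5764801
7^16 = (7^8)^2 = 5764801^2 = 33232930569601
7^17 = 7 * 7^16 = 7 * 33232930569601 = 232630513987207
7^34 = (7^17)^2 = 232630513987207^2 = 54116956037952111668959660849
7^35 = 7 * 7^34 = 7 * 54116956037952111668959660849 = 378818692265664781682717625943

Result: 378818692265664781682717625943
Multiplications needed: 7 (7 lines after 7^1)

7^35 = 378818692265664781682717625943. Using exponentiation by squaring, this requires 7 multiplications. The key idea: if the exponent is even, square the half-power; if odd, multiply by the base once.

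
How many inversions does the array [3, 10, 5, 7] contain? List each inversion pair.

Finding inversions in [3, 10, 5, 7]:

(1, 2): arr[1]=10 > arr[2]=5
(1, 3): arr[1]=10 > arr[3]=7

Total inversions: 2

The array has 2 inversion(s): (1,2), (1,3). Each pair (i,j) satisfies i < j and arr[i] > arr[j].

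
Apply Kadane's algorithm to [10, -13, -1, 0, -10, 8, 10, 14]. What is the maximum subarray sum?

Using Kadane's algorithm on [10, -13, -1, 0, -10, 8, 10, 14]:

Scanning through the array:
Position 1 (value -13): max_ending_here = -3, max_so_far = 10
Position 2 (value -1): max_ending_here = -1, max_so_far = 10
Position 3 (value 0): max_ending_here = 0, max_so_far = 10
Position 4 (value -10): max_ending_here = -10, max_so_far = 10
Position 5 (value 8): max_ending_here = 8, max_so_far = 10
Position 6 (value 10): max_ending_here = 18, max_so_far = 18
Position 7 (value 14): max_ending_here = 32, max_so_far = 32

Maximum subarray: [8, 10, 14]
Maximum sum: 32

The maximum subarray is [8, 10, 14] with sum 32. This subarray runs from index 5 to index 7.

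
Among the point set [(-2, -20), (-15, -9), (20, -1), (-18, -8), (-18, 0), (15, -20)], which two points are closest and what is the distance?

Computing all pairwise distances among 6 points:

d((-2, -20), (-15, -9)) = 17.0294
d((-2, -20), (20, -1)) = 29.0689
d((-2, -20), (-18, -8)) = 20.0
d((-2, -20), (-18, 0)) = 25.6125
d((-2, -20), (15, -20)) = 17.0
d((-15, -9), (20, -1)) = 35.9026
d((-15, -9), (-18, -8)) = 3.1623 <-- minimum
d((-15, -9), (-18, 0)) = 9.4868
d((-15, -9), (15, -20)) = 31.9531
d((20, -1), (-18, -8)) = 38.6394
d((20, -1), (-18, 0)) = 38.0132
d((20, -1), (15, -20)) = 19.6469
d((-18, -8), (-18, 0)) = 8.0
d((-18, -8), (15, -20)) = 35.1141
d((-18, 0), (15, -20)) = 38.5876

Closest pair: (-15, -9) and (-18, -8) with distance 3.1623

The closest pair is (-15, -9) and (-18, -8) with Euclidean distance 3.1623. For 6 points, brute-force pairwise comparison is shown above. For large n, the divide-and-conquer algorithm (sort by x, recurse on halves, check the dividing strip) achieves O(n log n).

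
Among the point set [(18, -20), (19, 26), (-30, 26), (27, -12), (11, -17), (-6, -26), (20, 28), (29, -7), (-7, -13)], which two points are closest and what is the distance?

Computing all pairwise distances among 9 points:

d((18, -20), (19, 26)) = 46.0109
d((18, -20), (-30, 26)) = 66.4831
d((18, -20), (27, -12)) = 12.0416
d((18, -20), (11, -17)) = 7.6158
d((18, -20), (-6, -26)) = 24.7386
d((18, -20), (20, 28)) = 48.0416
d((18, -20), (29, -7)) = 17.0294
d((18, -20), (-7, -13)) = 25.9615
d((19, 26), (-30, 26)) = 49.0
d((19, 26), (27, -12)) = 38.833
d((19, 26), (11, -17)) = 43.7379
d((19, 26), (-6, -26)) = 57.6975
d((19, 26), (20, 28)) = 2.2361 <-- minimum
d((19, 26), (29, -7)) = 34.4819
d((19, 26), (-7, -13)) = 46.8722
d((-30, 26), (27, -12)) = 68.5055
d((-30, 26), (11, -17)) = 59.4138
d((-30, 26), (-6, -26)) = 57.2713
d((-30, 26), (20, 28)) = 50.04
d((-30, 26), (29, -7)) = 67.6018
d((-30, 26), (-7, -13)) = 45.2769
d((27, -12), (11, -17)) = 16.7631
d((27, -12), (-6, -26)) = 35.8469
d((27, -12), (20, 28)) = 40.6079
d((27, -12), (29, -7)) = 5.3852
d((27, -12), (-7, -13)) = 34.0147
d((11, -17), (-6, -26)) = 19.2354
d((11, -17), (20, 28)) = 45.8912
d((11, -17), (29, -7)) = 20.5913
d((11, -17), (-7, -13)) = 18.4391
d((-6, -26), (20, 28)) = 59.9333
d((-6, -26), (29, -7)) = 39.8246
d((-6, -26), (-7, -13)) = 13.0384
d((20, 28), (29, -7)) = 36.1386
d((20, 28), (-7, -13)) = 49.0918
d((29, -7), (-7, -13)) = 36.4966

Closest pair: (19, 26) and (20, 28) with distance 2.2361

The closest pair is (19, 26) and (20, 28) with Euclidean distance 2.2361. For 9 points, brute-force pairwise comparison is shown above. For large n, the divide-and-conquer algorithm (sort by x, recurse on halves, check the dividing strip) achieves O(n log n).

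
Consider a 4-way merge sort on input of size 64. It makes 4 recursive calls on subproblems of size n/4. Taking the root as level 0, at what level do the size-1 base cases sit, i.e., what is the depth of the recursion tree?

For divide and conquer with division factor 4:

Problem sizes at each level:
Level 0: 64
Level 1: 16
Level 2: 4
Level 3: 1

The root is level 0 and the size-1 base case is level 3 (the tree spans levels 0 through 3, i.e. 4 levels counting the root), so the depth is the number of divisions: log_4(64) = 3

The recursion tree depth is log_4(64) = 3. At each level, the problem size is divided by 4, so it takes 3 divisions to reduce to a base case of size 1. The algorithm makes 4 recursive calls at each level.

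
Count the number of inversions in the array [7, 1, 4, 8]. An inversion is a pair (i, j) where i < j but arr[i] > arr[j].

Finding inversions in [7, 1, 4, 8]:

(0, 1): arr[0]=7 > arr[1]=1
(0, 2): arr[0]=7 > arr[2]=4

Total inversions: 2

The array has 2 inversion(s): (0,1), (0,2). Each pair (i,j) satisfies i < j and arr[i] > arr[j].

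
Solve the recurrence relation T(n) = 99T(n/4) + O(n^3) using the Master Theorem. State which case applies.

Master Theorem for T(n) = 99T(n/4) + O(n^3):

a = 99, b = 4, c = 3
log_b(a) = log_4(99) = 3.3147

Case 1: c = 3 < log_4(99) = 3.3147
T(n) = O(n^(log_4 99))

For T(n) = 99T(n/4) + O(n^3): log_4(99) = 3.3147. This is Case 1 of the Master Theorem (c < log_b(a), work dominated by leaves), giving O(n^(log_4 99)).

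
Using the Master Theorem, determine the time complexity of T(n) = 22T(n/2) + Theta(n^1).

Master Theorem for T(n) = 22T(n/2) + O(n^1):

a = 22, b = 2, c = 1
log_b(a) = log_2(22) = 4.4594

Case 1: c = 1 < log_2(22) = 4.4594
T(n) = O(n^(log_2 22))

For T(n) = 22T(n/2) + O(n^1): log_2(22) = 4.4594. This is Case 1 of the Master Theorem (c < log_b(a), work dominated by leaves), giving O(n^(log_2 22)).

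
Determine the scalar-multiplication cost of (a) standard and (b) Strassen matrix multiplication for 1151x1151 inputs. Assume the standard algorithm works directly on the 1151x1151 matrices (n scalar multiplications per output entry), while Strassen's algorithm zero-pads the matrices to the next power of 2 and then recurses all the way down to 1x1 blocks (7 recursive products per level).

Matrix multiplication for 1151x1151 matrices:

Strassen's algorithm requires power-of-2 dimensions. Pad 1151x1151 to 2048x2048 (next power of 2).

Standard algorithm: 1151^3 = 1524845951 multiplications
Strassen's algorithm: 7^(log2(2048)) = 7^11 = 1977326743 multiplications
Difference: 1524845951 - 1977326743 = -452480792 (Strassen uses MORE here due to padding overhead — for small or just-over-power-of-2 n, padding can outweigh the per-level savings)

Standard: 1524845951 multiplications (1151^3). Strassen: 1977326743 multiplications (7^11, after padding to 2048x2048). Strassen reduces 8 recursive multiplications to 7 at each level.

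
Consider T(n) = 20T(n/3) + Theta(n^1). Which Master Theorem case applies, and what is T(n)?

Master Theorem for T(n) = 20T(n/3) + O(n^1):

a = 20, b = 3, c = 1
log_b(a) = log_3(20) = 2.7268

Case 1: c = 1 < log_3(20) = 2.7268
T(n) = O(n^(log_3 20))

For T(n) = 20T(n/3) + O(n^1): log_3(20) = 2.7268. This is Case 1 of the Master Theorem (c < log_b(a), work dominated by leaves), giving O(n^(log_3 20)).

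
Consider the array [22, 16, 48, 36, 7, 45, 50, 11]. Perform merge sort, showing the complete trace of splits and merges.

Merge sort trace:

Split: [22, 16, 48, 36, 7, 45, 50, 11] -> [22, 16, 48, 36] and [7, 45, 50, 11]
  Split: [22, 16, 48, 36] -> [22, 16] and [48, 36]
    Split: [22, 16] -> [22] and [16]
    Merge: [22] + [16] -> [16, 22]
    Split: [48, 36] -> [48] and [36]
    Merge: [48] + [36] -> [36, 48]
  Merge: [16, 22] + [36, 48] -> [16, 22, 36, 48]
  Split: [7, 45, 50, 11] -> [7, 45] and [50, 11]
    Split: [7, 45] -> [7] and [45]
    Merge: [7] + [45] -> [7, 45]
    Split: [50, 11] -> [50] and [11]
    Merge: [50] + [11] -> [11, 50]
  Merge: [7, 45] + [11, 50] -> [7, 11, 45, 50]
Merge: [16, 22, 36, 48] + [7, 11, 45, 50] -> [7, 11, 16, 22, 36, 45, 48, 50]

Final sorted array: [7, 11, 16, 22, 36, 45, 48, 50]

The merge sort proceeds by recursively splitting the array and merging sorted halves.
After all merges, the sorted array is [7, 11, 16, 22, 36, 45, 48, 50].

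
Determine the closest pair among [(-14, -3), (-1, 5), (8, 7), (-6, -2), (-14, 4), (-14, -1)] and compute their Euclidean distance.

Computing all pairwise distances among 6 points:

d((-14, -3), (-1, 5)) = 15.2643
d((-14, -3), (8, 7)) = 24.1661
d((-14, -3), (-6, -2)) = 8.0623
d((-14, -3), (-14, 4)) = 7.0
d((-14, -3), (-14, -1)) = 2.0 <-- minimum
d((-1, 5), (8, 7)) = 9.2195
d((-1, 5), (-6, -2)) = 8.6023
d((-1, 5), (-14, 4)) = 13.0384
d((-1, 5), (-14, -1)) = 14.3178
d((8, 7), (-6, -2)) = 16.6433
d((8, 7), (-14, 4)) = 22.2036
d((8, 7), (-14, -1)) = 23.4094
d((-6, -2), (-14, 4)) = 10.0
d((-6, -2), (-14, -1)) = 8.0623
d((-14, 4), (-14, -1)) = 5.0

Closest pair: (-14, -3) and (-14, -1) with distance 2.0

The closest pair is (-14, -3) and (-14, -1) with Euclidean distance 2.0. For 6 points, brute-force pairwise comparison is shown above. For large n, the divide-and-conquer algorithm (sort by x, recurse on halves, check the dividing strip) achieves O(n log n).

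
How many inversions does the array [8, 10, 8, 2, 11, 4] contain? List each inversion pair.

Finding inversions in [8, 10, 8, 2, 11, 4]:

(0, 3): arr[0]=8 > arr[3]=2
(0, 5): arr[0]=8 > arr[5]=4
(1, 2): arr[1]=10 > arr[2]=8
(1, 3): arr[1]=10 > arr[3]=2
(1, 5): arr[1]=10 > arr[5]=4
(2, 3): arr[2]=8 > arr[3]=2
(2, 5): arr[2]=8 > arr[5]=4
(4, 5): arr[4]=11 > arr[5]=4

Total inversions: 8

The array has 8 inversion(s): (0,3), (0,5), (1,2), (1,3), (1,5), (2,3), (2,5), (4,5). Each pair (i,j) satisfies i < j and arr[i] > arr[j].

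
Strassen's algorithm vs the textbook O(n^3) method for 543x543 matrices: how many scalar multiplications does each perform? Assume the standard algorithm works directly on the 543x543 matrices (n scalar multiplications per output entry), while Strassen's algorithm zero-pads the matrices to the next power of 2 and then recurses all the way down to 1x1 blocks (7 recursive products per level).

Matrix multiplication for 543x543 matrices:

Strassen's algorithm requires power-of-2 dimensions. Pad 543x543 to 1024x1024 (next power of 2).

Standard algorithm: 543^3 = 160103007 multiplications
Strassen's algorithm: 7^(log2(1024)) = 7^10 = 282475249 multiplications
Difference: 160103007 - 282475249 = -122372242 (Strassen uses MORE here due to padding overhead — for small or just-over-power-of-2 n, padding can outweigh the per-level savings)

Standard: 160103007 multiplications (543^3). Strassen: 282475249 multiplications (7^10, after padding to 1024x1024). Strassen reduces 8 recursive multiplications to 7 at each level.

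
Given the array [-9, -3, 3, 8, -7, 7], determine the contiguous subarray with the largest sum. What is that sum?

Using Kadane's algorithm on [-9, -3, 3, 8, -7, 7]:

Scanning through the array:
Position 1 (value -3): max_ending_here = -3, max_so_far = -3
Position 2 (value 3): max_ending_here = 3, max_so_far = 3
Position 3 (value 8): max_ending_here = 11, max_so_far = 11
Position 4 (value -7): max_ending_here = 4, max_so_far = 11
Position 5 (value 7): max_ending_here = 11, max_so_far = 11

Maximum subarray: [3, 8]
Maximum sum: 11

The maximum subarray is [3, 8] with sum 11. This subarray runs from index 2 to index 3.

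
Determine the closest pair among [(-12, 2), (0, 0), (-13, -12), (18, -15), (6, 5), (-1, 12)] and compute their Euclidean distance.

Computing all pairwise distances among 6 points:

d((-12, 2), (0, 0)) = 12.1655
d((-12, 2), (-13, -12)) = 14.0357
d((-12, 2), (18, -15)) = 34.4819
d((-12, 2), (6, 5)) = 18.2483
d((-12, 2), (-1, 12)) = 14.8661
d((0, 0), (-13, -12)) = 17.6918
d((0, 0), (18, -15)) = 23.4307
d((0, 0), (6, 5)) = 7.8102 <-- minimum
d((0, 0), (-1, 12)) = 12.0416
d((-13, -12), (18, -15)) = 31.1448
d((-13, -12), (6, 5)) = 25.4951
d((-13, -12), (-1, 12)) = 26.8328
d((18, -15), (6, 5)) = 23.3238
d((18, -15), (-1, 12)) = 33.0151
d((6, 5), (-1, 12)) = 9.8995

Closest pair: (0, 0) and (6, 5) with distance 7.8102

The closest pair is (0, 0) and (6, 5) with Euclidean distance 7.8102. For 6 points, brute-force pairwise comparison is shown above. For large n, the divide-and-conquer algorithm (sort by x, recurse on halves, check the dividing strip) achieves O(n log n).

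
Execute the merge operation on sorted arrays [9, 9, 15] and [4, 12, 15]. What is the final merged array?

Merging process:

Compare 9 vs 4: take 4 from right. Merged: [4]
Compare 9 vs 12: take 9 from left. Merged: [4, 9]
Compare 9 vs 12: take 9 from left. Merged: [4, 9, 9]
Compare 15 vs 12: take 12 from right. Merged: [4, 9, 9, 12]
Compare 15 vs 15: take 15 from left. Merged: [4, 9, 9, 12, 15]
Append remaining from right: [15]. Merged: [4, 9, 9, 12, 15, 15]

Final merged array: [4, 9, 9, 12, 15, 15]
Total comparisons: 5

The merged array is [4, 9, 9, 12, 15, 15], requiring 5 comparisons. The merge step runs in O(n) time where n is the total number of elements.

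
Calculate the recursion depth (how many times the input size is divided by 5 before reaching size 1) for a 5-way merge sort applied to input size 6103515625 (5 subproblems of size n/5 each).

For divide and conquer with division factor 5:

Problem sizes at each level:
Level 0: 6103515625
Level 1: 1220703125
Level 2: 244140625
Level 3: 48828125
Level 4: 9765625
Level 5: 1953125
Level 6: 390625
Level 7: 78125
Level 8: 15625
Level 9: 3125
Level 10: 625
Level 11: 125
Level 12: 25
Level 13: 5
Level 14: 1

The root is level 0 and the size-1 base case is level 14 (the tree spans levels 0 through 14, i.e. 15 levels counting the root), so the depth is the number of divisions: log_5(6103515625) = 14

The recursion tree depth is log_5(6103515625) = 14. At each level, the problem size is divided by 5, so it takes 14 divisions to reduce to a base case of size 1. The algorithm makes 5 recursive calls at each level.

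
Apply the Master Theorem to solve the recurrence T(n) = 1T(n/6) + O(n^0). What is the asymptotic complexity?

Master Theorem for T(n) = 1T(n/6) + O(n^0):

a = 1, b = 6, c = 0
log_b(a) = log_6(1) = 0.0000

Case 2: c = 0 = log_6(1) = 0.0000
T(n) = O(n^0 log n) = O(log n)

For T(n) = 1T(n/6) + O(n^0): log_6(1) = 0.0000. This is Case 2 of the Master Theorem (c = log_b(a), equal work at all levels), giving O(log n).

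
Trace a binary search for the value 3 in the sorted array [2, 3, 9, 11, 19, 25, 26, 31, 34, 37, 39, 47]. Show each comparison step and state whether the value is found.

Binary search for 3 in [2, 3, 9, 11, 19, 25, 26, 31, 34, 37, 39, 47]:

lo=0, hi=11, mid=5, arr[mid]=25 -> 25 > 3, search left half
lo=0, hi=4, mid=2, arr[mid]=9 -> 9 > 3, search left half
lo=0, hi=1, mid=0, arr[mid]=2 -> 2 < 3, search right half
lo=1, hi=1, mid=1, arr[mid]=3 -> Found target at index 1!

Binary search finds 3 at index 1 after 4 comparisons. The search repeatedly halves the search space by comparing with the middle element.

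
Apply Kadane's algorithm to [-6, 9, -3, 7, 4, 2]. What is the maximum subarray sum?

Using Kadane's algorithm on [-6, 9, -3, 7, 4, 2]:

Scanning through the array:
Position 1 (value 9): max_ending_here = 9, max_so_far = 9
Position 2 (value -3): max_ending_here = 6, max_so_far = 9
Position 3 (value 7): max_ending_here = 13, max_so_far = 13
Position 4 (value 4): max_ending_here = 17, max_so_far = 17
Position 5 (value 2): max_ending_here = 19, max_so_far = 19

Maximum subarray: [9, -3, 7, 4, 2]
Maximum sum: 19

The maximum subarray is [9, -3, 7, 4, 2] with sum 19. This subarray runs from index 1 to index 5.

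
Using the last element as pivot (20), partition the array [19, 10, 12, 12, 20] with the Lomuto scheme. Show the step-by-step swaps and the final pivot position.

Lomuto partition with pivot = 20:

Initial array: [19, 10, 12, 12, 20]

arr[0]=19 <= 20: swap with position 0, array becomes [19, 10, 12, 12, 20]
arr[1]=10 <= 20: swap with position 1, array becomes [19, 10, 12, 12, 20]
arr[2]=12 <= 20: swap with position 2, array becomes [19, 10, 12, 12, 20]
arr[3]=12 <= 20: swap with position 3, array becomes [19, 10, 12, 12, 20]

Place pivot at position 4: [19, 10, 12, 12, 20]
Pivot position: 4

After partitioning with pivot 20, the array becomes [19, 10, 12, 12, 20]. The pivot is placed at index 4. All elements to the left of the pivot are <= 20, and all elements to the right are > 20.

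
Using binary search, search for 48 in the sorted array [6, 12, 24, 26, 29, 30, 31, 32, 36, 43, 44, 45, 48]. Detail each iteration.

Binary search for 48 in [6, 12, 24, 26, 29, 30, 31, 32, 36, 43, 44, 45, 48]:

lo=0, hi=12, mid=6, arr[mid]=31 -> 31 < 48, search right half
lo=7, hi=12, mid=9, arr[mid]=43 -> 43 < 48, search right half
lo=10, hi=12, mid=11, arr[mid]=45 -> 45 < 48, search right half
lo=12, hi=12, mid=12, arr[mid]=48 -> Found target at index 12!

Binary search finds 48 at index 12 after 4 comparisons. The search repeatedly halves the search space by comparing with the middle element.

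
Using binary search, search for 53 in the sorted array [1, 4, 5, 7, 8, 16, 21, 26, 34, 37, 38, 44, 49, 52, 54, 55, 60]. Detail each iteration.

Binary search for 53 in [1, 4, 5, 7, 8, 16, 21, 26, 34, 37, 38, 44, 49, 52, 54, 55, 60]:

lo=0, hi=16, mid=8, arr[mid]=34 -> 34 < 53, search right half
lo=9, hi=16, mid=12, arr[mid]=49 -> 49 < 53, search right half
lo=13, hi=16, mid=14, arr[mid]=54 -> 54 > 53, search left half
lo=13, hi=13, mid=13, arr[mid]=52 -> 52 < 53, search right half
lo=14 > hi=13, target 53 not found

Binary search determines that 53 is not in the array after 4 comparisons. The search space was exhausted without finding the target.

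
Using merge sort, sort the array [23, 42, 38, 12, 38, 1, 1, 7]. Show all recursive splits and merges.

Merge sort trace:

Split: [23, 42, 38, 12, 38, 1, 1, 7] -> [23, 42, 38, 12] and [38, 1, 1, 7]
  Split: [23, 42, 38, 12] -> [23, 42] and [38, 12]
    Split: [23, 42] -> [23] and [42]
    Merge: [23] + [42] -> [23, 42]
    Split: [38, 12] -> [38] and [12]
    Merge: [38] + [12] -> [12, 38]
  Merge: [23, 42] + [12, 38] -> [12, 23, 38, 42]
  Split: [38, 1, 1, 7] -> [38, 1] and [1, 7]
    Split: [38, 1] -> [38] and [1]
    Merge: [38] + [1] -> [1, 38]
    Split: [1, 7] -> [1] and [7]
    Merge: [1] + [7] -> [1, 7]
  Merge: [1, 38] + [1, 7] -> [1, 1, 7, 38]
Merge: [12, 23, 38, 42] + [1, 1, 7, 38] -> [1, 1, 7, 12, 23, 38, 38, 42]

Final sorted array: [1, 1, 7, 12, 23, 38, 38, 42]

The merge sort proceeds by recursively splitting the array and merging sorted halves.
After all merges, the sorted array is [1, 1, 7, 12, 23, 38, 38, 42].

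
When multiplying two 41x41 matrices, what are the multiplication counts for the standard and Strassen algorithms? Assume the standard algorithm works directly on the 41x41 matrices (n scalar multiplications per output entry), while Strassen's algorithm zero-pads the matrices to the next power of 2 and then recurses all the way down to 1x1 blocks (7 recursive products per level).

Matrix multiplication for 41x41 matrices:

Strassen's algorithm requires power-of-2 dimensions. Pad 41x41 to 64x64 (next power of 2).

Standard algorithm: 41^3 = 68921 multiplications
Strassen's algorithm: 7^(log2(64)) = 7^6 = 117649 multiplications
Difference: 68921 - 117649 = -48728 (Strassen uses MORE here due to padding overhead — for small or just-over-power-of-2 n, padding can outweigh the per-level savings)

Standard: 68921 multiplications (41^3). Strassen: 117649 multiplications (7^6, after padding to 64x64). Strassen reduces 8 recursive multiplications to 7 at each level.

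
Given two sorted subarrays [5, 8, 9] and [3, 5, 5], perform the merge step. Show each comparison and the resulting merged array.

Merging process:

Compare 5 vs 3: take 3 from right. Merged: [3]
Compare 5 vs 5: take 5 from left. Merged: [3, 5]
Compare 8 vs 5: take 5 from right. Merged: [3, 5, 5]
Compare 8 vs 5: take 5 from right. Merged: [3, 5, 5, 5]
Append remaining from left: [8, 9]. Merged: [3, 5, 5, 5, 8, 9]

Final merged array: [3, 5, 5, 5, 8, 9]
Total comparisons: 4

The merged array is [3, 5, 5, 5, 8, 9], requiring 4 comparisons. The merge step runs in O(n) time where n is the total number of elements.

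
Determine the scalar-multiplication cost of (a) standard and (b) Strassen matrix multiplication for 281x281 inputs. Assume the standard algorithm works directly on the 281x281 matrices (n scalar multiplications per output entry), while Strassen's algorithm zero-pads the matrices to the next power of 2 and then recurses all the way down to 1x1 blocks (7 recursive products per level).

Matrix multiplication for 281x281 matrices:

Strassen's algorithm requires power-of-2 dimensions. Pad 281x281 to 512x512 (next power of 2).

Standard algorithm: 281^3 = 22188041 multiplications
Strassen's algorithm: 7^(log2(512)) = 7^9 = 40353607 multiplications
Difference: 22188041 - 40353607 = -18165566 (Strassen uses MORE here due to padding overhead — for small or just-over-power-of-2 n, padding can outweigh the per-level savings)

Standard: 22188041 multiplications (281^3). Strassen: 40353607 multiplications (7^9, after padding to 512x512). Strassen reduces 8 recursive multiplications to 7 at each level.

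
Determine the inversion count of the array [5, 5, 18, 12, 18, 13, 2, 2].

Finding inversions in [5, 5, 18, 12, 18, 13, 2, 2]:

(0, 6): arr[0]=5 > arr[6]=2
(0, 7): arr[0]=5 > arr[7]=2
(1, 6): arr[1]=5 > arr[6]=2
(1, 7): arr[1]=5 > arr[7]=2
(2, 3): arr[2]=18 > arr[3]=12
(2, 5): arr[2]=18 > arr[5]=13
(2, 6): arr[2]=18 > arr[6]=2
(2, 7): arr[2]=18 > arr[7]=2
(3, 6): arr[3]=12 > arr[6]=2
(3, 7): arr[3]=12 > arr[7]=2
(4, 5): arr[4]=18 > arr[5]=13
(4, 6): arr[4]=18 > arr[6]=2
(4, 7): arr[4]=18 > arr[7]=2
(5, 6): arr[5]=13 > arr[6]=2
(5, 7): arr[5]=13 > arr[7]=2

Total inversions: 15

The array has 15 inversion(s): (0,6), (0,7), (1,6), (1,7), (2,3), (2,5), (2,6), (2,7), (3,6), (3,7), (4,5), (4,6), (4,7), (5,6), (5,7). Each pair (i,j) satisfies i < j and arr[i] > arr[j].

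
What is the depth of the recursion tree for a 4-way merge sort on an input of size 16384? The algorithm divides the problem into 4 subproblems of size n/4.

For divide and conquer with division factor 4:

Problem sizes at each level:
Level 0: 16384
Level 1: 4096
Level 2: 1024
Level 3: 256
Level 4: 64
Level 5: 16
Level 6: 4
Level 7: 1

The root is level 0 and the size-1 base case is level 7 (the tree spans levels 0 through 7, i.e. 8 levels counting the root), so the depth is the number of divisions: log_4(16384) = 7

The recursion tree depth is log_4(16384) = 7. At each level, the problem size is divided by 4, so it takes 7 divisions to reduce to a base case of size 1. The algorithm makes 4 recursive calls at each level.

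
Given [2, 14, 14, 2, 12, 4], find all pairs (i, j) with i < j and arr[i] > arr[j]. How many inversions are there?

Finding inversions in [2, 14, 14, 2, 12, 4]:

(1, 3): arr[1]=14 > arr[3]=2
(1, 4): arr[1]=14 > arr[4]=12
(1, 5): arr[1]=14 > arr[5]=4
(2, 3): arr[2]=14 > arr[3]=2
(2, 4): arr[2]=14 > arr[4]=12
(2, 5): arr[2]=14 > arr[5]=4
(4, 5): arr[4]=12 > arr[5]=4

Total inversions: 7

The array has 7 inversion(s): (1,3), (1,4), (1,5), (2,3), (2,4), (2,5), (4,5). Each pair (i,j) satisfies i < j and arr[i] > arr[j].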